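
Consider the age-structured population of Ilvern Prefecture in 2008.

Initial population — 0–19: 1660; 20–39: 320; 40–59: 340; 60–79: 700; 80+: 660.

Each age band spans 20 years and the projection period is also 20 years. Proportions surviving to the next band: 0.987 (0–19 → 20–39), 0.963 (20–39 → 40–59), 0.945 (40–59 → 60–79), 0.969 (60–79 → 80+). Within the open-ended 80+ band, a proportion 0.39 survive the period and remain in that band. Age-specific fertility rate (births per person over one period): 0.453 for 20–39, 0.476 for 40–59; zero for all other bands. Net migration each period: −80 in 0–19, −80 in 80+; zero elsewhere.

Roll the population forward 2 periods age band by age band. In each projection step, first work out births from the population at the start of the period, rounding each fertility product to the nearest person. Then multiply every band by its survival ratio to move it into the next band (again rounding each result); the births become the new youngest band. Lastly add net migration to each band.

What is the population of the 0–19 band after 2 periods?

809

Call the groups 1 to 5, youngest first.
— Period 1 —
Births: 320 * 0.453 = 145 ; 340 * 0.476 = 162 → total 307
Group 2: 1660 * 0.987 = 1638
Group 3: 320 * 0.963 = 308
Group 4: 340 * 0.945 = 321
Group 5: 700 * 0.969 + 660 * 0.39 = 678 + 257 = 935
Net migration: Group 1 − 80 → 227; Group 5 − 80 → 855
→ [227, 1638, 308, 321, 855]
— Period 2 —
Births: 1638 * 0.453 = 742 ; 308 * 0.476 = 147 → total 889
Group 2: 227 * 0.987 = 224
Group 3: 1638 * 0.963 = 1577
Group 4: 308 * 0.945 = 291
Group 5: 321 * 0.969 + 855 * 0.39 = 311 + 333 = 644
Net migration: Group 1 − 80 → 809; Group 5 − 80 → 564
→ [809, 224, 1577, 291, 564]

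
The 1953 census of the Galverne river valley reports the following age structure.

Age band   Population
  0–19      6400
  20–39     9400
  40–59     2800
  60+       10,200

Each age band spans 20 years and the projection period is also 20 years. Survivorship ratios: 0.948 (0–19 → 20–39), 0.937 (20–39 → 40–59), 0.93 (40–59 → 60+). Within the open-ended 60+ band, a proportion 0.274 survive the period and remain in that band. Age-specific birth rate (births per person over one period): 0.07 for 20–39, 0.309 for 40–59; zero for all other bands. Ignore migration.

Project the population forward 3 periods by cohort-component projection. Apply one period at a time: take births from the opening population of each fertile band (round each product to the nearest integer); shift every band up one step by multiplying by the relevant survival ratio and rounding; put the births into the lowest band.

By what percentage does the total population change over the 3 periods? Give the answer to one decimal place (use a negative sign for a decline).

— Period 1 —
Births: 9400 × 0.07 = 658, 2800 × 0.309 = 865 — total 1523
20–39: 6400 × 0.948 = 6067
40–59: 9400 × 0.937 = 8808
60+: 2800 × 0.93 + 10200 × 0.274 = 2604 + 2795 = 5399
Giving 1523 / 6067 / 8808 / 5399.
— Period 2 —
Births: 6067 × 0.07 = 425, 8808 × 0.309 = 2722 — total 3147
20–39: 1523 × 0.948 = 1444
40–59: 6067 × 0.937 = 5685
60+: 8808 × 0.93 + 5399 × 0.274 = 8191 + 1479 = 9670
Giving 3147 / 1444 / 5685 / 9670.
— Period 3 —
Births: 1444 × 0.07 = 101, 5685 × 0.309 = 1757 — total 1858
20–39: 3147 × 0.948 = 2983
40–59: 1444 × 0.937 = 1353
60+: 5685 × 0.93 + 9670 × 0.274 = 5287 + 2650 = 7937
Giving 1858 / 2983 / 1353 / 7937.
Total: 28800 → 14131; change = -14669; percentage change = -50.9%

-50.9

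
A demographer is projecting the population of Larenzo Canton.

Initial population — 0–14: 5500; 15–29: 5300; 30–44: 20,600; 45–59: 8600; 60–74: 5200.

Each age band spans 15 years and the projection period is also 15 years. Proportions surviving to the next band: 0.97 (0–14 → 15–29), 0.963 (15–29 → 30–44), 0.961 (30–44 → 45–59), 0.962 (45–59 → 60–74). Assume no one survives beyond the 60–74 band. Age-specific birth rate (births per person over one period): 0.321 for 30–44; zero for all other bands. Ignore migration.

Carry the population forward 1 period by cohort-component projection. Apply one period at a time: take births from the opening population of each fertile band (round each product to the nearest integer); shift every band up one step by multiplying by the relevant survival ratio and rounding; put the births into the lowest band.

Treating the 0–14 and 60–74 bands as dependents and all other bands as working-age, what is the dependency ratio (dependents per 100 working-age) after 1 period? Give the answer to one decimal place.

49.2

After projecting period 1:
Births: 20600 × 0.321 = 6613
15–29: 5500 × 0.97 = 5335
30–44: 5300 × 0.963 = 5104
45–59: 20600 × 0.961 = 19797
60–74: 8600 × 0.962 = 8273
End of period: [6613, 5335, 5104, 19797, 8273]
Dependents (band 0–14 + band 60–74) = 6613 + 8273 = 14886; working-age = 30236; ratio = 14886/30236 × 100 = 49.2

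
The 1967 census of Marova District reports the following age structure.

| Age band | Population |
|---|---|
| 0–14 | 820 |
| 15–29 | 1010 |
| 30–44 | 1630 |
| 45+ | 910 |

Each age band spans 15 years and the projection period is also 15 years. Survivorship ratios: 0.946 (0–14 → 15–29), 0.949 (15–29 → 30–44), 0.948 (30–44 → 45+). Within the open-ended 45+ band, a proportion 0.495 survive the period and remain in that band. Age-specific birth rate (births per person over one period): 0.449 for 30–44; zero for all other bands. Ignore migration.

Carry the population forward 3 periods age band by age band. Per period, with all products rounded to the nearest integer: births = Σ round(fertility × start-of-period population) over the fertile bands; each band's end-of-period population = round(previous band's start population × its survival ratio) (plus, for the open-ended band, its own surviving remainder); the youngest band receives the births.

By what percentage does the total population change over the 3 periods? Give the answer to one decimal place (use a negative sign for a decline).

-30.6

— Period 1 —
Births: 1630 × 0.449 = 732
15–29: 820 × 0.946 = 776
30–44: 1010 × 0.949 = 958
45+: 1630 × 0.948 + 910 × 0.495 = 1545 + 450 = 1995
→ [732, 776, 958, 1995]
— Period 2 —
Births: 958 × 0.449 = 430
15–29: 732 × 0.946 = 692
30–44: 776 × 0.949 = 736
45+: 958 × 0.948 + 1995 × 0.495 = 908 + 988 = 1896
→ [430, 692, 736, 1896]
— Period 3 —
Births: 736 × 0.449 = 330
15–29: 430 × 0.946 = 407
30–44: 692 × 0.949 = 657
45+: 736 × 0.948 + 1896 × 0.495 = 698 + 939 = 1637
→ [330, 407, 657, 1637]
Total: 4370 → 3031; change = -1339; percentage change = -30.6%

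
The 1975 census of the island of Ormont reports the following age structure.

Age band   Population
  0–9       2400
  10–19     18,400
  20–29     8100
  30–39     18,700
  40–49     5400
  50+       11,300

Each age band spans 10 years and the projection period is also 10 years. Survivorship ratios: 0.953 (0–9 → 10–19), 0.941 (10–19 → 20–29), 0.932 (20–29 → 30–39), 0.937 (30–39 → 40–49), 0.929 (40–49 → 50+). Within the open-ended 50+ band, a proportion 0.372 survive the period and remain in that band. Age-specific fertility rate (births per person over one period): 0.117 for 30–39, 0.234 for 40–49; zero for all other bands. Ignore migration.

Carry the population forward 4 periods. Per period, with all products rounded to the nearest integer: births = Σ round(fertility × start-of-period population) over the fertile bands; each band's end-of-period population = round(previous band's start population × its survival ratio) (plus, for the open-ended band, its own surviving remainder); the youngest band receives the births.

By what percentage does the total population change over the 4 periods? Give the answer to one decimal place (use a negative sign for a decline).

Let group 1 be 0–9 through group 6 = 50+.
After projecting period 1:
Births: 18700 × 0.117 = 2188, 5400 × 0.234 = 1264 ⇒ total 3452
Group 2: 2400 × 0.953 = 2287
Group 3: 18400 × 0.941 = 17314
Group 4: 8100 × 0.932 = 7549
Group 5: 18700 × 0.937 = 17522
Group 6: 5400 × 0.929 + 11300 × 0.372 = 5017 + 4204 = 9221
Giving 3452 / 2287 / 17314 / 7549 / 17522 / 9221.
After projecting period 2:
Births: 7549 × 0.117 = 883, 17522 × 0.234 = 4100 ⇒ total 4983
Group 2: 3452 × 0.953 = 3290
Group 3: 2287 × 0.941 = 2152
Group 4: 17314 × 0.932 = 16137
Group 5: 7549 × 0.937 = 7073
Group 6: 17522 × 0.929 + 9221 × 0.372 = 16278 + 3430 = 19708
Giving 4983 / 3290 / 2152 / 16137 / 7073 / 19708.
After projecting period 3:
Births: 16137 × 0.117 = 1888, 7073 × 0.234 = 1655 ⇒ total 3543
Group 2: 4983 × 0.953 = 4749
Group 3: 3290 × 0.941 = 3096
Group 4: 2152 × 0.932 = 2006
Group 5: 16137 × 0.937 = 15120
Group 6: 7073 × 0.929 + 19708 × 0.372 = 6571 + 7331 = 13902
Giving 3543 / 4749 / 3096 / 2006 / 15120 / 13902.
After projecting period 4:
Births: 2006 × 0.117 = 235, 15120 × 0.234 = 3538 ⇒ total 3773
Group 2: 3543 × 0.953 = 3376
Group 3: 4749 × 0.941 = 4469
Group 4: 3096 × 0.932 = 2885
Group 5: 2006 × 0.937 = 1880
Group 6: 15120 × 0.929 + 13902 × 0.372 = 14046 + 5172 = 19218
Giving 3773 / 3376 / 4469 / 2885 / 1880 / 19218.
Total: 64300 → 35601; change = -28699; percentage change = -44.6%

-44.6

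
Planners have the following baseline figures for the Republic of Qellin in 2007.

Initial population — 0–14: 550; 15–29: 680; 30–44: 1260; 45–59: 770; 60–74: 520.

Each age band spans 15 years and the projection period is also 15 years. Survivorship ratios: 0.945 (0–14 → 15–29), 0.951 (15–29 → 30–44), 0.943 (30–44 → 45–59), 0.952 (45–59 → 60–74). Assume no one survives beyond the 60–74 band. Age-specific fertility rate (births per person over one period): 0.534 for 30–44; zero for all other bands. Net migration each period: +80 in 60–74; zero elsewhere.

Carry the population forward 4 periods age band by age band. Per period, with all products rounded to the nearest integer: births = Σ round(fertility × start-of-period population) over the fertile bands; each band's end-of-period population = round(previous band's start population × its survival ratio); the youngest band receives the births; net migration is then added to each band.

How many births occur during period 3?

After projecting period 1:
Births: 1260 × 0.534 = 673
15–29: 550 × 0.945 = 520
30–44: 680 × 0.951 = 647
45–59: 1260 × 0.943 = 1188
60–74: 770 × 0.952 = 733
Net migration: 60–74 + 80 → 813
Population now: 0–14=673, 15–29=520, 30–44=647, 45–59=1188, 60–74=813
After projecting period 2:
Births: 647 × 0.534 = 345
15–29: 673 × 0.945 = 636
30–44: 520 × 0.951 = 495
45–59: 647 × 0.943 = 610
60–74: 1188 × 0.952 = 1131
Net migration: 60–74 + 80 → 1211
Population now: 0–14=345, 15–29=636, 30–44=495, 45–59=610, 60–74=1211
After projecting period 3:
Births: 495 × 0.534 = 264
15–29: 345 × 0.945 = 326
30–44: 636 × 0.951 = 605
45–59: 495 × 0.943 = 467
60–74: 610 × 0.952 = 581
Net migration: 60–74 + 80 → 661
Population now: 0–14=264, 15–29=326, 30–44=605, 45–59=467, 60–74=661

264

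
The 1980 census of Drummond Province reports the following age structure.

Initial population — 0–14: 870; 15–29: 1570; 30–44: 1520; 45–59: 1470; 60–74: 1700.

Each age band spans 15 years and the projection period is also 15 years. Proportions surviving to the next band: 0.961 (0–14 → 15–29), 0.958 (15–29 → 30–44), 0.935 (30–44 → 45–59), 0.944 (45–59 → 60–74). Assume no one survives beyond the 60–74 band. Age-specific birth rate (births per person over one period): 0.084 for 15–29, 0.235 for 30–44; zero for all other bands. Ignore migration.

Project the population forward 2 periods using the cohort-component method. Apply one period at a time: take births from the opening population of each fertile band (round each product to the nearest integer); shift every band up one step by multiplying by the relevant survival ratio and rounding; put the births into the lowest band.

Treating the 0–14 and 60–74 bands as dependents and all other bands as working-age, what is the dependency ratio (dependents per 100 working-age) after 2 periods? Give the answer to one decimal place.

65.9

Period 1.
Births: 1570 × 0.084 = 132 ; 1520 × 0.235 = 357 — total 489
15–29: 870 × 0.961 = 836
30–44: 1570 × 0.958 = 1504
45–59: 1520 × 0.935 = 1421
60–74: 1470 × 0.944 = 1388
Population now: 0–14=489, 15–29=836, 30–44=1504, 45–59=1421, 60–74=1388
Period 2.
Births: 836 × 0.084 = 70 ; 1504 × 0.235 = 353 — total 423
15–29: 489 × 0.961 = 470
30–44: 836 × 0.958 = 801
45–59: 1504 × 0.935 = 1406
60–74: 1421 × 0.944 = 1341
Population now: 0–14=423, 15–29=470, 30–44=801, 45–59=1406, 60–74=1341
Dependents (band 0–14 + band 60–74) = 423 + 1341 = 1764; working-age = 2677; ratio = 1764/2677 × 100 = 65.9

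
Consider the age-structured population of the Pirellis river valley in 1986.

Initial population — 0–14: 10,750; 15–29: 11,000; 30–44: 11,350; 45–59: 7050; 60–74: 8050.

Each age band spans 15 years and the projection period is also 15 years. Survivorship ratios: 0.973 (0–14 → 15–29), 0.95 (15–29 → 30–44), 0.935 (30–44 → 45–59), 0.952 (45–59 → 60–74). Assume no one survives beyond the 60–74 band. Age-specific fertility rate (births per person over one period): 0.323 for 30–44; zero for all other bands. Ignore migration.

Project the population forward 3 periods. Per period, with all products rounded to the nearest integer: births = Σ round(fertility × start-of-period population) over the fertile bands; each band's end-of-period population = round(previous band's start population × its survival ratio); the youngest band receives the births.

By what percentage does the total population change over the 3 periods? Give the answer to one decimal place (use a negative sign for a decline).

-40.9

— Period 1 —
Births: 11350 × 0.323 = 3666
15–29: 10750 × 0.973 = 10460
30–44: 11000 × 0.95 = 10450
45–59: 11350 × 0.935 = 10612
60–74: 7050 × 0.952 = 6712
Population now: 0–14=3666, 15–29=10460, 30–44=10450, 45–59=10612, 60–74=6712
— Period 2 —
Births: 10450 × 0.323 = 3375
15–29: 3666 × 0.973 = 3567
30–44: 10460 × 0.95 = 9937
45–59: 10450 × 0.935 = 9771
60–74: 10612 × 0.952 = 10103
Population now: 0–14=3375, 15–29=3567, 30–44=9937, 45–59=9771, 60–74=10103
— Period 3 —
Births: 9937 × 0.323 = 3210
15–29: 3375 × 0.973 = 3284
30–44: 3567 × 0.95 = 3389
45–59: 9937 × 0.935 = 9291
60–74: 9771 × 0.952 = 9302
Population now: 0–14=3210, 15–29=3284, 30–44=3389, 45–59=9291, 60–74=9302
Total: 48200 → 28476; change = -19724; percentage change = -40.9%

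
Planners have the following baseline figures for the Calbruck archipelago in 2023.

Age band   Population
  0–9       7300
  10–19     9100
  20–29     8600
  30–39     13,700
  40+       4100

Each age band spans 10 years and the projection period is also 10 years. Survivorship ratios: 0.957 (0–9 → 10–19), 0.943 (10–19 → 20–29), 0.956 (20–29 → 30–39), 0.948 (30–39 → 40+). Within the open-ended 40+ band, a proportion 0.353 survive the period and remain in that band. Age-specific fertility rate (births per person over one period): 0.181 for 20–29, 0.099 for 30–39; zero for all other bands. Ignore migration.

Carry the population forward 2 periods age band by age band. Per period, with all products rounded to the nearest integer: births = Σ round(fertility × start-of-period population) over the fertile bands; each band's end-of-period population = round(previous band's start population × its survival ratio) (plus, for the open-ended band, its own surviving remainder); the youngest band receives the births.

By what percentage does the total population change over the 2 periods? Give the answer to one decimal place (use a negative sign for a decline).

-23.3

— Period 1 —
Births: 8600 × 0.181 = 1557, 13700 × 0.099 = 1356 → total 2913
10–19: 7300 × 0.957 = 6986
20–29: 9100 × 0.943 = 8581
30–39: 8600 × 0.956 = 8222
40+: 13700 × 0.948 + 4100 × 0.353 = 12988 + 1447 = 14435
Population now: 0–9=2913, 10–19=6986, 20–29=8581, 30–39=8222, 40+=14435
— Period 2 —
Births: 8581 × 0.181 = 1553, 8222 × 0.099 = 814 → total 2367
10–19: 2913 × 0.957 = 2788
20–29: 6986 × 0.943 = 6588
30–39: 8581 × 0.956 = 8203
40+: 8222 × 0.948 + 14435 × 0.353 = 7794 + 5096 = 12890
Population now: 0–9=2367, 10–19=2788, 20–29=6588, 30–39=8203, 40+=12890
Total: 42800 → 32836; change = -9964; percentage change = -23.3%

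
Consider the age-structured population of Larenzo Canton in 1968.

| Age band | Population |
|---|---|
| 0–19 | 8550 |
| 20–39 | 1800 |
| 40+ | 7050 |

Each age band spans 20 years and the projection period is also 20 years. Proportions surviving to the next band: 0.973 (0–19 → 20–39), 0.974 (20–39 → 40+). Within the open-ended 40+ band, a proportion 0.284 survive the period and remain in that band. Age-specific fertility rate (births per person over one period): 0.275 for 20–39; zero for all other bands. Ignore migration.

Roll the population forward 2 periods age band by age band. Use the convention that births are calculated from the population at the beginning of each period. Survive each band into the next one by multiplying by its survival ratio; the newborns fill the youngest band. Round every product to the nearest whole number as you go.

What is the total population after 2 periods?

(Bands numbered youngest = 1 to oldest = 3.)
— Period 1 —
Births: 1800 × 0.275 = 495
Band 2: 8550 × 0.973 = 8319
Band 3: 1800 × 0.974 + 7050 × 0.284 = 1753 + 2002 = 3755
Giving 495 / 8319 / 3755.
— Period 2 —
Births: 8319 × 0.275 = 2288
Band 2: 495 × 0.973 = 482
Band 3: 8319 × 0.974 + 3755 × 0.284 = 8103 + 1066 = 9169
Giving 2288 / 482 / 9169.
Total after period 2: 2288 + 482 + 9169 = 11939

11939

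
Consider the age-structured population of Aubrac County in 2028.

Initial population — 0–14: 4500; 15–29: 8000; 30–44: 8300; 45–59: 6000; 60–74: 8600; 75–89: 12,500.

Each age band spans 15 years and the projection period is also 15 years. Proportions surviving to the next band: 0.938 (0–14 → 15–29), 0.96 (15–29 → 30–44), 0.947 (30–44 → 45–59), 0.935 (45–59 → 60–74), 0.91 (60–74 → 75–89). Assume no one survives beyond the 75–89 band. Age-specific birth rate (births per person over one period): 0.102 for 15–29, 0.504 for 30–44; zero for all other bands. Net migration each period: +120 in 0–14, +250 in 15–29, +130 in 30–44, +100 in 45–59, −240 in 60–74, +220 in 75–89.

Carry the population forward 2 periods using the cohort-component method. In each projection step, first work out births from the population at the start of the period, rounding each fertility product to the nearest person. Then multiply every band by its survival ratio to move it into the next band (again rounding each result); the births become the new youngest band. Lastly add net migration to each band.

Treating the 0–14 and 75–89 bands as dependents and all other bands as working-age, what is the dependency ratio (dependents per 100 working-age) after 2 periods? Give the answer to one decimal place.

[period 1]
Births: 8000 * 0.102 = 816  |  8300 * 0.504 = 4183 — total 4999
15–29: 4500 * 0.938 = 4221
30–44: 8000 * 0.96 = 7680
45–59: 8300 * 0.947 = 7860
60–74: 6000 * 0.935 = 5610
75–89: 8600 * 0.91 = 7826
Net migration: 0–14 + 120 → 5119; 15–29 + 250 → 4471; 30–44 + 130 → 7810; 45–59 + 100 → 7960; 60–74 − 240 → 5370; 75–89 + 220 → 8046
→ [5119, 4471, 7810, 7960, 5370, 8046]
[period 2]
Births: 4471 * 0.102 = 456  |  7810 * 0.504 = 3936 — total 4392
15–29: 5119 * 0.938 = 4802
30–44: 4471 * 0.96 = 4292
45–59: 7810 * 0.947 = 7396
60–74: 7960 * 0.935 = 7443
75–89: 5370 * 0.91 = 4887
Net migration: 0–14 + 120 → 4512; 15–29 + 250 → 5052; 30–44 + 130 → 4422; 45–59 + 100 → 7496; 60–74 − 240 → 7203; 75–89 + 220 → 5107
→ [4512, 5052, 4422, 7496, 7203, 5107]
Dependents (band 0–14 + band 75–89) = 4512 + 5107 = 9619; working-age = 24173; ratio = 9619/24173 × 100 = 39.8

39.8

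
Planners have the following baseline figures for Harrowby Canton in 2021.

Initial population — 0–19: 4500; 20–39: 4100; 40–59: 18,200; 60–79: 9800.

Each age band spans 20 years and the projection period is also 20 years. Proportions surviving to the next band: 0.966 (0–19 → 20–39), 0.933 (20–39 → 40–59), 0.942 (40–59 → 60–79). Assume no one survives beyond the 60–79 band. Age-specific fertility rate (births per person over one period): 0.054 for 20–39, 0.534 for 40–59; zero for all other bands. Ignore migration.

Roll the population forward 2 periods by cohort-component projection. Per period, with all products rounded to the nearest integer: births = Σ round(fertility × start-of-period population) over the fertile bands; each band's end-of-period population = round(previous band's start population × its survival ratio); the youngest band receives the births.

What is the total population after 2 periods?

19539

— Period 1 —
Births: 4100 × 0.054 = 221, 18200 × 0.534 = 9719 → 9940
20–39: 4500 × 0.966 = 4347
40–59: 4100 × 0.933 = 3825
60–79: 18200 × 0.942 = 17144
End of period: [9940, 4347, 3825, 17144]
— Period 2 —
Births: 4347 × 0.054 = 235, 3825 × 0.534 = 2043 → 2278
20–39: 9940 × 0.966 = 9602
40–59: 4347 × 0.933 = 4056
60–79: 3825 × 0.942 = 3603
End of period: [2278, 9602, 4056, 3603]
Total after period 2: 2278 + 9602 + 4056 + 3603 = 19539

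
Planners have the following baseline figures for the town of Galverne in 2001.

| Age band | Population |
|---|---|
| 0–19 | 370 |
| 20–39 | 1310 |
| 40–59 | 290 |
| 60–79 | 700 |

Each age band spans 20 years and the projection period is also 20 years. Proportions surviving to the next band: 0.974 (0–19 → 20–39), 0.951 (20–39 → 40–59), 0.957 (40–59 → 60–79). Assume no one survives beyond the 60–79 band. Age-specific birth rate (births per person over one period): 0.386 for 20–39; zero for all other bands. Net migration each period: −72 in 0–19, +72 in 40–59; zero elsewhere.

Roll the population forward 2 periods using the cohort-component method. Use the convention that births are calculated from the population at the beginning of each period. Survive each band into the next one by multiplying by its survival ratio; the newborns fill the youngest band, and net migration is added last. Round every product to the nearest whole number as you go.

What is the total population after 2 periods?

[period 1]
Births: 1310 * 0.386 = 506
20–39: 370 * 0.974 = 360
40–59: 1310 * 0.951 = 1246
60–79: 290 * 0.957 = 278
Net migration: 0–19 − 72 → 434; 40–59 + 72 → 1318
End of period: [434, 360, 1318, 278]
[period 2]
Births: 360 * 0.386 = 139
20–39: 434 * 0.974 = 423
40–59: 360 * 0.951 = 342
60–79: 1318 * 0.957 = 1261
Net migration: 0–19 − 72 → 67; 40–59 + 72 → 414
End of period: [67, 423, 414, 1261]
Total after period 2: 67 + 423 + 414 + 1261 = 2165

2165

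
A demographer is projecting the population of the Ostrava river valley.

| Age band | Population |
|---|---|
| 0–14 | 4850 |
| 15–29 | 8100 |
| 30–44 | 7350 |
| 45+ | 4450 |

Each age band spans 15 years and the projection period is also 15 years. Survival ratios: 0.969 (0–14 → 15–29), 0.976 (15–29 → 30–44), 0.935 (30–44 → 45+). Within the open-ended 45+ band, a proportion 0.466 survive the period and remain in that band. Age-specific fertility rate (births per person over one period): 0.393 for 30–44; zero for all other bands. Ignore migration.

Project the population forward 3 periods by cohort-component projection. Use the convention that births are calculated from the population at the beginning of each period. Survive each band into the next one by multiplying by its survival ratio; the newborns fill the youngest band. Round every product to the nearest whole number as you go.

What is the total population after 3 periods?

17222

[period 1]
Births: 7350 × 0.393 = 2889
15–29: 4850 × 0.969 = 4700
30–44: 8100 × 0.976 = 7906
45+: 7350 × 0.935 + 4450 × 0.466 = 6872 + 2074 = 8946
→ [2889, 4700, 7906, 8946]
[period 2]
Births: 7906 × 0.393 = 3107
15–29: 2889 × 0.969 = 2799
30–44: 4700 × 0.976 = 4587
45+: 7906 × 0.935 + 8946 × 0.466 = 7392 + 4169 = 11561
→ [3107, 2799, 4587, 11561]
[period 3]
Births: 4587 × 0.393 = 1803
15–29: 3107 × 0.969 = 3011
30–44: 2799 × 0.976 = 2732
45+: 4587 × 0.935 + 11561 × 0.466 = 4289 + 5387 = 9676
→ [1803, 3011, 2732, 9676]
Total after period 3: 1803 + 3011 + 2732 + 9676 = 17222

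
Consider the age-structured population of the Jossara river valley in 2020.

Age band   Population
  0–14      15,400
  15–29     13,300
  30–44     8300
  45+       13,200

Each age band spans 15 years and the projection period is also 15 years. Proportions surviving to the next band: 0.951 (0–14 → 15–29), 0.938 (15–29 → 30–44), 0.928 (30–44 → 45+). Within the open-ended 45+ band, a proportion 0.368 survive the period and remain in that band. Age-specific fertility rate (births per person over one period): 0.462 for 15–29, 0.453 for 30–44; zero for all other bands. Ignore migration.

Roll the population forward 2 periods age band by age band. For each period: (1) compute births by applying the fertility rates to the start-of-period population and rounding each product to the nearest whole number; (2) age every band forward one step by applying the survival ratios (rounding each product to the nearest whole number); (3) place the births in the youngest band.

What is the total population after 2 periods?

— Period 1 —
Births: 13300 × 0.462 = 6145  |  8300 × 0.453 = 3760 — total 9905
15–29: 15400 × 0.951 = 14645
30–44: 13300 × 0.938 = 12475
45+: 8300 × 0.928 + 13200 × 0.368 = 7702 + 4858 = 12560
End of period: [9905, 14645, 12475, 12560]
— Period 2 —
Births: 14645 × 0.462 = 6766  |  12475 × 0.453 = 5651 — total 12417
15–29: 9905 × 0.951 = 9420
30–44: 14645 × 0.938 = 13737
45+: 12475 × 0.928 + 12560 × 0.368 = 11577 + 4622 = 16199
End of period: [12417, 9420, 13737, 16199]
Total after period 2: 12417 + 9420 + 13737 + 16199 = 51773

51773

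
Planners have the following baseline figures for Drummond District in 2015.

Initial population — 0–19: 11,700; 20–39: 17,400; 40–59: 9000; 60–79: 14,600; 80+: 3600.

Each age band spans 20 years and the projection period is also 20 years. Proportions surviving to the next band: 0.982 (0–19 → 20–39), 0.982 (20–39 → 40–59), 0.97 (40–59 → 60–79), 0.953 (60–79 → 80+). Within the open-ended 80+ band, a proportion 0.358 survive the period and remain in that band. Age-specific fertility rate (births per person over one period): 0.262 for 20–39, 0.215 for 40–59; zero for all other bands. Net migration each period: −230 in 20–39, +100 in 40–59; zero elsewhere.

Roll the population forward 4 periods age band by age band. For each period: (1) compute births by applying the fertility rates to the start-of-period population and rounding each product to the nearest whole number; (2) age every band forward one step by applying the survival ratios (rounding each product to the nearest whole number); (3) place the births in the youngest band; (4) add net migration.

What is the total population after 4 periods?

36673

Numbering the bands 1..5 from youngest to oldest:
— Period 1 —
Births: 17400 * 0.262 = 4559, 9000 * 0.215 = 1935 ⇒ total 6494
Band 2: 11700 * 0.982 = 11489
Band 3: 17400 * 0.982 = 17087
Band 4: 9000 * 0.97 = 8730
Band 5: 14600 * 0.953 + 3600 * 0.358 = 13914 + 1289 = 15203
Net migration: Band 2 − 230 → 11259; Band 3 + 100 → 17187
Population now: 0–19=6494, 20–39=11259, 40–59=17187, 60–79=8730, 80+=15203
— Period 2 —
Births: 11259 * 0.262 = 2950, 17187 * 0.215 = 3695 ⇒ total 6645
Band 2: 6494 * 0.982 = 6377
Band 3: 11259 * 0.982 = 11056
Band 4: 17187 * 0.97 = 16671
Band 5: 8730 * 0.953 + 15203 * 0.358 = 8320 + 5443 = 13763
Net migration: Band 2 − 230 → 6147; Band 3 + 100 → 11156
Population now: 0–19=6645, 20–39=6147, 40–59=11156, 60–79=16671, 80+=13763
— Period 3 —
Births: 6147 * 0.262 = 1611, 11156 * 0.215 = 2399 ⇒ total 4010
Band 2: 6645 * 0.982 = 6525
Band 3: 6147 * 0.982 = 6036
Band 4: 11156 * 0.97 = 10821
Band 5: 16671 * 0.953 + 13763 * 0.358 = 15887 + 4927 = 20814
Net migration: Band 2 − 230 → 6295; Band 3 + 100 → 6136
Population now: 0–19=4010, 20–39=6295, 40–59=6136, 60–79=10821, 80+=20814
— Period 4 —
Births: 6295 * 0.262 = 1649, 6136 * 0.215 = 1319 ⇒ total 2968
Band 2: 4010 * 0.982 = 3938
Band 3: 6295 * 0.982 = 6182
Band 4: 6136 * 0.97 = 5952
Band 5: 10821 * 0.953 + 20814 * 0.358 = 10312 + 7451 = 17763
Net migration: Band 2 − 230 → 3708; Band 3 + 100 → 6282
Population now: 0–19=2968, 20–39=3708, 40–59=6282, 60–79=5952, 80+=17763
Total after period 4: 2968 + 3708 + 6282 + 5952 + 17763 = 36673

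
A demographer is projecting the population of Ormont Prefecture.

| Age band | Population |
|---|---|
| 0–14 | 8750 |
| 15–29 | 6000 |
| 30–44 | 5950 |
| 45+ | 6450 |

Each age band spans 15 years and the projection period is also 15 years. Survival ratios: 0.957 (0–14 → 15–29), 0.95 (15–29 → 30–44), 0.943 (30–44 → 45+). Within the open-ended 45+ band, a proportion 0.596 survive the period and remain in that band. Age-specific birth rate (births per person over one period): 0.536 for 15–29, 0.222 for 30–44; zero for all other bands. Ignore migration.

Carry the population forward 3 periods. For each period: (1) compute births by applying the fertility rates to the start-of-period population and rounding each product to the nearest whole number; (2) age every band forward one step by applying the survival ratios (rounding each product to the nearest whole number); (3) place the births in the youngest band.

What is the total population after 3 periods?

27788

Let group 1 be 0–14 through group 4 = 45+.
[period 1]
Births: 6000 * 0.536 = 3216, 5950 * 0.222 = 1321 — total 4537
Group 2: 8750 * 0.957 = 8374
Group 3: 6000 * 0.95 = 5700
Group 4: 5950 * 0.943 + 6450 * 0.596 = 5611 + 3844 = 9455
→ [4537, 8374, 5700, 9455]
[period 2]
Births: 8374 * 0.536 = 4488, 5700 * 0.222 = 1265 — total 5753
Group 2: 4537 * 0.957 = 4342
Group 3: 8374 * 0.95 = 7955
Group 4: 5700 * 0.943 + 9455 * 0.596 = 5375 + 5635 = 11010
→ [5753, 4342, 7955, 11010]
[period 3]
Births: 4342 * 0.536 = 2327, 7955 * 0.222 = 1766 — total 4093
Group 2: 5753 * 0.957 = 5506
Group 3: 4342 * 0.95 = 4125
Group 4: 7955 * 0.943 + 11010 * 0.596 = 7502 + 6562 = 14064
→ [4093, 5506, 4125, 14064]
Total after period 3: 4093 + 5506 + 4125 + 14064 = 27788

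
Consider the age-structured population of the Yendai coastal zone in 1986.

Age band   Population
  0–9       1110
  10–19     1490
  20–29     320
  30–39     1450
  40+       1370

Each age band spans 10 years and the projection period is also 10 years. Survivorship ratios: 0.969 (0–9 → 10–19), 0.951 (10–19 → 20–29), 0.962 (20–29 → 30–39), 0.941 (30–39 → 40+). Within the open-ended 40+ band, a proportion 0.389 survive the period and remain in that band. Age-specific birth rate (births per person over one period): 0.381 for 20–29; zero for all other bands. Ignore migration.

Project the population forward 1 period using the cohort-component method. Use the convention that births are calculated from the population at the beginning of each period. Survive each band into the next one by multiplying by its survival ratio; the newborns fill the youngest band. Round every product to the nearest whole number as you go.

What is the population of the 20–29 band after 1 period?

After projecting period 1:
Births: 320 * 0.381 = 122
10–19: 1110 * 0.969 = 1076
20–29: 1490 * 0.951 = 1417
30–39: 320 * 0.962 = 308
40+: 1450 * 0.941 + 1370 * 0.389 = 1364 + 533 = 1897
End of period: [122, 1076, 1417, 308, 1897]

1417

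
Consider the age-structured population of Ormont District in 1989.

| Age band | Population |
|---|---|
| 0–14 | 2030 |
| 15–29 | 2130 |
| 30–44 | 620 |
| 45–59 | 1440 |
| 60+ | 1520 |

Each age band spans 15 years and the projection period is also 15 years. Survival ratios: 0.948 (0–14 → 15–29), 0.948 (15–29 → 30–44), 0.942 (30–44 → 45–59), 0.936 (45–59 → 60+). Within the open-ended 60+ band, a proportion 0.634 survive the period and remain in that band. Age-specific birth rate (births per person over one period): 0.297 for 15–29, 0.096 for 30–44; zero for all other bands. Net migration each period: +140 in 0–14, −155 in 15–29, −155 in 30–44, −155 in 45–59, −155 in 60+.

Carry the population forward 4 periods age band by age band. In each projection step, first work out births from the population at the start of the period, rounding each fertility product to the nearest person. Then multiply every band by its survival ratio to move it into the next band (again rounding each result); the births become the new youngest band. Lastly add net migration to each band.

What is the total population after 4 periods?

3935

Let band 1 be 0–14 through band 5 = 60+.
After projecting period 1:
Births: 2130 * 0.297 = 633 ; 620 * 0.096 = 60 ⇒ total 693
Band 2: 2030 * 0.948 = 1924
Band 3: 2130 * 0.948 = 2019
Band 4: 620 * 0.942 = 584
Band 5: 1440 * 0.936 + 1520 * 0.634 = 1348 + 964 = 2312
Net migration: Band 1 + 140 → 833; Band 2 − 155 → 1769; Band 3 − 155 → 1864; Band 4 − 155 → 429; Band 5 − 155 → 2157
→ [833, 1769, 1864, 429, 2157]
After projecting period 2:
Births: 1769 * 0.297 = 525 ; 1864 * 0.096 = 179 ⇒ total 704
Band 2: 833 * 0.948 = 790
Band 3: 1769 * 0.948 = 1677
Band 4: 1864 * 0.942 = 1756
Band 5: 429 * 0.936 + 2157 * 0.634 = 402 + 1368 = 1770
Net migration: Band 1 + 140 → 844; Band 2 − 155 → 635; Band 3 − 155 → 1522; Band 4 − 155 → 1601; Band 5 − 155 → 1615
→ [844, 635, 1522, 1601, 1615]
After projecting period 3:
Births: 635 * 0.297 = 189 ; 1522 * 0.096 = 146 ⇒ total 335
Band 2: 844 * 0.948 = 800
Band 3: 635 * 0.948 = 602
Band 4: 1522 * 0.942 = 1434
Band 5: 1601 * 0.936 + 1615 * 0.634 = 1499 + 1024 = 2523
Net migration: Band 1 + 140 → 475; Band 2 − 155 → 645; Band 3 − 155 → 447; Band 4 − 155 → 1279; Band 5 − 155 → 2368
→ [475, 645, 447, 1279, 2368]
After projecting period 4:
Births: 645 * 0.297 = 192 ; 447 * 0.096 = 43 ⇒ total 235
Band 2: 475 * 0.948 = 450
Band 3: 645 * 0.948 = 611
Band 4: 447 * 0.942 = 421
Band 5: 1279 * 0.936 + 2368 * 0.634 = 1197 + 1501 = 2698
Net migration: Band 1 + 140 → 375; Band 2 − 155 → 295; Band 3 − 155 → 456; Band 4 − 155 → 266; Band 5 − 155 → 2543
→ [375, 295, 456, 266, 2543]
Total after period 4: 375 + 295 + 456 + 266 + 2543 = 3935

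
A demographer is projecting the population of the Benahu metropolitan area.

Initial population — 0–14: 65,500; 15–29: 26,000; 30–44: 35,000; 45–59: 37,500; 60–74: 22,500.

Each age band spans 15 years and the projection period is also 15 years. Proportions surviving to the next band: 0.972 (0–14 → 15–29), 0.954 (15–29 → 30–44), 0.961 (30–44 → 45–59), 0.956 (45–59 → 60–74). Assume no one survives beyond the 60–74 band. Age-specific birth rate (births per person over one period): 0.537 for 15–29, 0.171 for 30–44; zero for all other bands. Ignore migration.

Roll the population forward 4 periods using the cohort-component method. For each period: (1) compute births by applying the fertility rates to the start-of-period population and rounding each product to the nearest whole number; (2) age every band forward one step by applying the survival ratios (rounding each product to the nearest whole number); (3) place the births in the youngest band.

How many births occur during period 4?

23222

Numbering the groups 1..5 from youngest to oldest:
[period 1]
Births: 26000 × 0.537 = 13962, 35000 × 0.171 = 5985 → total 19947
Group 2: 65500 × 0.972 = 63666
Group 3: 26000 × 0.954 = 24804
Group 4: 35000 × 0.961 = 33635
Group 5: 37500 × 0.956 = 35850
Population now: 0–14=19947, 15–29=63666, 30–44=24804, 45–59=33635, 60–74=35850
[period 2]
Births: 63666 × 0.537 = 34189, 24804 × 0.171 = 4241 → total 38430
Group 2: 19947 × 0.972 = 19388
Group 3: 63666 × 0.954 = 60737
Group 4: 24804 × 0.961 = 23837
Group 5: 33635 × 0.956 = 32155
Population now: 0–14=38430, 15–29=19388, 30–44=60737, 45–59=23837, 60–74=32155
[period 3]
Births: 19388 × 0.537 = 10411, 60737 × 0.171 = 10386 → total 20797
Group 2: 38430 × 0.972 = 37354
Group 3: 19388 × 0.954 = 18496
Group 4: 60737 × 0.961 = 58368
Group 5: 23837 × 0.956 = 22788
Population now: 0–14=20797, 15–29=37354, 30–44=18496, 45–59=58368, 60–74=22788
[period 4]
Births: 37354 × 0.537 = 20059, 18496 × 0.171 = 3163 → total 23222
Group 2: 20797 × 0.972 = 20215
Group 3: 37354 × 0.954 = 35636
Group 4: 18496 × 0.961 = 17775
Group 5: 58368 × 0.956 = 55800
Population now: 0–14=23222, 15–29=20215, 30–44=35636, 45–59=17775, 60–74=55800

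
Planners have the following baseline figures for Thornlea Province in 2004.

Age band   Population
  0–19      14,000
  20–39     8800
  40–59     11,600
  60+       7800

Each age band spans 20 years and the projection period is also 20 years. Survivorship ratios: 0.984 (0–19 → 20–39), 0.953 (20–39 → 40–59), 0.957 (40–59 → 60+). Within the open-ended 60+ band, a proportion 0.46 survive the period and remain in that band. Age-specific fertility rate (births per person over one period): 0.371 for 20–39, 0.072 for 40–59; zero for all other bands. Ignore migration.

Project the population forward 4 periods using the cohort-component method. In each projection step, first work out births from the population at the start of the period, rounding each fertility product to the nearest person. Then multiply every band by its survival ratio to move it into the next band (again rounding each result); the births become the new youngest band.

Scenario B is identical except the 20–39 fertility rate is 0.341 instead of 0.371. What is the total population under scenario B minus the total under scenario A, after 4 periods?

-1157

After projecting period 1:
Births: 8800 × 0.371 = 3265  |  11600 × 0.072 = 835 → 4100
20–39: 14000 × 0.984 = 13776
40–59: 8800 × 0.953 = 8386
60+: 11600 × 0.957 + 7800 × 0.46 = 11101 + 3588 = 14689
End of period: [4100, 13776, 8386, 14689]
After projecting period 2:
Births: 13776 × 0.371 = 5111  |  8386 × 0.072 = 604 → 5715
20–39: 4100 × 0.984 = 4034
40–59: 13776 × 0.953 = 13129
60+: 8386 × 0.957 + 14689 × 0.46 = 8025 + 6757 = 14782
End of period: [5715, 4034, 13129, 14782]
After projecting period 3:
Births: 4034 × 0.371 = 1497  |  13129 × 0.072 = 945 → 2442
20–39: 5715 × 0.984 = 5624
40–59: 4034 × 0.953 = 3844
60+: 13129 × 0.957 + 14782 × 0.46 = 12564 + 6800 = 19364
End of period: [2442, 5624, 3844, 19364]
After projecting period 4:
Births: 5624 × 0.371 = 2087  |  3844 × 0.072 = 277 → 2364
20–39: 2442 × 0.984 = 2403
40–59: 5624 × 0.953 = 5360
60+: 3844 × 0.957 + 19364 × 0.46 = 3679 + 8907 = 12586
End of period: [2364, 2403, 5360, 12586]
Scenario A total after 4 periods: 22713
Scenario B projection —
After projecting period 1:
Births: 8800 × 0.341 = 3001  |  11600 × 0.072 = 835 → 3836
20–39: 14000 × 0.984 = 13776
40–59: 8800 × 0.953 = 8386
60+: 11600 × 0.957 + 7800 × 0.46 = 11101 + 3588 = 14689
End of period: [3836, 13776, 8386, 14689]
After projecting period 2:
Births: 13776 × 0.341 = 4698  |  8386 × 0.072 = 604 → 5302
20–39: 3836 × 0.984 = 3775
40–59: 13776 × 0.953 = 13129
60+: 8386 × 0.957 + 14689 × 0.46 = 8025 + 6757 = 14782
End of period: [5302, 3775, 13129, 14782]
After projecting period 3:
Births: 3775 × 0.341 = 1287  |  13129 × 0.072 = 945 → 2232
20–39: 5302 × 0.984 = 5217
40–59: 3775 × 0.953 = 3598
60+: 13129 × 0.957 + 14782 × 0.46 = 12564 + 6800 = 19364
End of period: [2232, 5217, 3598, 19364]
After projecting period 4:
Births: 5217 × 0.341 = 1779  |  3598 × 0.072 = 259 → 2038
20–39: 2232 × 0.984 = 2196
40–59: 5217 × 0.953 = 4972
60+: 3598 × 0.957 + 19364 × 0.46 = 3443 + 8907 = 12350
End of period: [2038, 2196, 4972, 12350]
Scenario B total after 4 periods: 21556
Difference B − A = 21556 − 22713 = -1157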